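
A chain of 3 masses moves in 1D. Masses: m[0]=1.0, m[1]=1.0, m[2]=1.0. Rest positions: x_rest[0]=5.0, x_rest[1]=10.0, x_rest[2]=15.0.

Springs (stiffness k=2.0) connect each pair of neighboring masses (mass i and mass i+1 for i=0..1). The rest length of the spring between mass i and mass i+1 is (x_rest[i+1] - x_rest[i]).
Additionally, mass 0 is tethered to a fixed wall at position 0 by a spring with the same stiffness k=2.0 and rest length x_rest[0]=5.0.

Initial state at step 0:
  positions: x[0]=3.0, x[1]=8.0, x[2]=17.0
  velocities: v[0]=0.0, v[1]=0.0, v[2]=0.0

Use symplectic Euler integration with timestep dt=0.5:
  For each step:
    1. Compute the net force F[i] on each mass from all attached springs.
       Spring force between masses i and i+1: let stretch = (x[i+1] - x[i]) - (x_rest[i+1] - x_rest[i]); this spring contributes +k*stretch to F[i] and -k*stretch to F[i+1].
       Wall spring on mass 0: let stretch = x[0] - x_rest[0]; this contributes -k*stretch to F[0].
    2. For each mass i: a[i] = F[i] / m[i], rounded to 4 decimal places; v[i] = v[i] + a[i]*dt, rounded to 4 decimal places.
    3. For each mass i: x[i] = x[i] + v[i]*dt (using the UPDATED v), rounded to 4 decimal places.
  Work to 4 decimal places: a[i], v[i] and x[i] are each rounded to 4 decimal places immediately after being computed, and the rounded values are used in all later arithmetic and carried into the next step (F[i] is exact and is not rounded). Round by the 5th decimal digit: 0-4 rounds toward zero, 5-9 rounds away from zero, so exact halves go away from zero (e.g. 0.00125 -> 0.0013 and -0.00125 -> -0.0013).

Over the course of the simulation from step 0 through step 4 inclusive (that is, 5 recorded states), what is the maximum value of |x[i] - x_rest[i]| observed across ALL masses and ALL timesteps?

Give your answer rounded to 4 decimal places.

Step 0: x=[3.0000 8.0000 17.0000] v=[0.0000 0.0000 0.0000]
Step 1: x=[4.0000 10.0000 15.0000] v=[2.0000 4.0000 -4.0000]
Step 2: x=[6.0000 11.5000 13.0000] v=[4.0000 3.0000 -4.0000]
Step 3: x=[7.7500 11.0000 12.7500] v=[3.5000 -1.0000 -0.5000]
Step 4: x=[7.2500 9.7500 14.1250] v=[-1.0000 -2.5000 2.7500]
Max displacement = 2.7500

Answer: 2.7500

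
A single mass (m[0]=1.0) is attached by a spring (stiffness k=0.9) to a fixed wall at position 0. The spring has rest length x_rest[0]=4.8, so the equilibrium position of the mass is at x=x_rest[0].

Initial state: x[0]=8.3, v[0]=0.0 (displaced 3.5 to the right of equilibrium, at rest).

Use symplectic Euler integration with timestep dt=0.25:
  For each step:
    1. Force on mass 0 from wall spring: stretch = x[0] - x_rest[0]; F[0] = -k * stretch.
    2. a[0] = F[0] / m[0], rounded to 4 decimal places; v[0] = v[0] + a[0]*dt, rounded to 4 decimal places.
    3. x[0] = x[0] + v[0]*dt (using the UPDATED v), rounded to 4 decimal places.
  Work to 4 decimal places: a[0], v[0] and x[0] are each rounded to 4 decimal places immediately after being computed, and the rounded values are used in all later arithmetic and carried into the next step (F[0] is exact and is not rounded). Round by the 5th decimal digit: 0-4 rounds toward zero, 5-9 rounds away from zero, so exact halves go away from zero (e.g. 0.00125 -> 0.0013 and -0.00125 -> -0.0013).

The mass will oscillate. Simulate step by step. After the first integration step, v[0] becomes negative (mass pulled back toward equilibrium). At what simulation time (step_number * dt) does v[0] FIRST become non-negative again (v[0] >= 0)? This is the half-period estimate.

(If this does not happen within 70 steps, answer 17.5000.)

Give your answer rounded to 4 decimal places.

Answer: 3.5000

Derivation:
Step 0: x=[8.3000] v=[0.0000]
Step 1: x=[8.1031] v=[-0.7875]
Step 2: x=[7.7204] v=[-1.5307]
Step 3: x=[7.1735] v=[-2.1878]
Step 4: x=[6.4930] v=[-2.7219]
Step 5: x=[5.7173] v=[-3.1028]
Step 6: x=[4.8900] v=[-3.3092]
Step 7: x=[4.0576] v=[-3.3295]
Step 8: x=[3.2670] v=[-3.1625]
Step 9: x=[2.5626] v=[-2.8176]
Step 10: x=[1.9841] v=[-2.3142]
Step 11: x=[1.5640] v=[-1.6806]
Step 12: x=[1.3259] v=[-0.9525]
Step 13: x=[1.2832] v=[-0.1708]
Step 14: x=[1.4383] v=[0.6205]
First v>=0 after going negative at step 14, time=3.5000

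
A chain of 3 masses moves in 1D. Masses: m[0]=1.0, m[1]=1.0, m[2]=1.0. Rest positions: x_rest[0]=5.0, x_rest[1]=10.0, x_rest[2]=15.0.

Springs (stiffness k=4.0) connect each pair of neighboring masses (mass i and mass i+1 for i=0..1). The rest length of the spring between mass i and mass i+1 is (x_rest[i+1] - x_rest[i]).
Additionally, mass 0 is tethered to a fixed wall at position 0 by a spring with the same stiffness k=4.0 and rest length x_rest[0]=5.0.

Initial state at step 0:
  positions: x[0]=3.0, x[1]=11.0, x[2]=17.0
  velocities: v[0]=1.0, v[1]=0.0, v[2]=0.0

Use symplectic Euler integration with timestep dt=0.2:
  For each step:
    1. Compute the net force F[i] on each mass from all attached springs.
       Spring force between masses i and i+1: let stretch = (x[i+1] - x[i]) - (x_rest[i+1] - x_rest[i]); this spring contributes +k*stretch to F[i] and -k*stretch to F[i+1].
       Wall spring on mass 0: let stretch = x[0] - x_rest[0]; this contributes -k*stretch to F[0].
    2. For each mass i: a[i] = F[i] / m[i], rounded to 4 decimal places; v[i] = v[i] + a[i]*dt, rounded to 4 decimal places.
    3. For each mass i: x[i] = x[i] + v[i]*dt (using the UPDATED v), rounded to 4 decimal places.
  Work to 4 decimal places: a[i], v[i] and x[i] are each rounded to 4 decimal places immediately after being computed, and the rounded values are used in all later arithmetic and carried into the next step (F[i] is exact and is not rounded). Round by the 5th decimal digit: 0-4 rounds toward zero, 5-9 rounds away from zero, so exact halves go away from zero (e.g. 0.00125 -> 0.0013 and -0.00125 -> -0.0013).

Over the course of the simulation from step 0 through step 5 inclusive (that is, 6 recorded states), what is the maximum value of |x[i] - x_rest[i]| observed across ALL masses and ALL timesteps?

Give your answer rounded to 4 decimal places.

Answer: 2.5707

Derivation:
Step 0: x=[3.0000 11.0000 17.0000] v=[1.0000 0.0000 0.0000]
Step 1: x=[4.0000 10.6800 16.8400] v=[5.0000 -1.6000 -0.8000]
Step 2: x=[5.4288 10.2768 16.4944] v=[7.1440 -2.0160 -1.7280]
Step 3: x=[6.7647 10.0927 15.9540] v=[6.6794 -0.9203 -2.7021]
Step 4: x=[7.5507 10.3140 15.2758] v=[3.9300 1.1063 -3.3911]
Step 5: x=[7.5707 10.8870 14.6037] v=[0.1001 2.8651 -3.3605]
Max displacement = 2.5707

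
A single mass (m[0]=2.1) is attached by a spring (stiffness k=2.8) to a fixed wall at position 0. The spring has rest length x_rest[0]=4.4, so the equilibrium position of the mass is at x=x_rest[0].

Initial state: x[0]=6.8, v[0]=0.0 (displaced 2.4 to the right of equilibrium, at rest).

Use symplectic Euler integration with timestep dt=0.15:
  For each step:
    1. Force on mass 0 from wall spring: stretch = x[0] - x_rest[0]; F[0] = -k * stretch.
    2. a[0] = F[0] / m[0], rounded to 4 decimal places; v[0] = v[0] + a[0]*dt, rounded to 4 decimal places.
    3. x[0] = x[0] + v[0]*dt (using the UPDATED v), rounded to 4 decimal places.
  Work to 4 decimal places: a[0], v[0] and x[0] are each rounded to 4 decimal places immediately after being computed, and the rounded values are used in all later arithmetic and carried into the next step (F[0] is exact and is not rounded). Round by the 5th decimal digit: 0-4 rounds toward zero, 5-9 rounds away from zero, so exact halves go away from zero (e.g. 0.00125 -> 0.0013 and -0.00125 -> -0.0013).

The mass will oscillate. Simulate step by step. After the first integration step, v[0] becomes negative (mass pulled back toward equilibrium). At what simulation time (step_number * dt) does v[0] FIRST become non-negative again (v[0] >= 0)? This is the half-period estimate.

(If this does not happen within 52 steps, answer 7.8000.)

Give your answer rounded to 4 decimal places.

Answer: 2.8500

Derivation:
Step 0: x=[6.8000] v=[0.0000]
Step 1: x=[6.7280] v=[-0.4800]
Step 2: x=[6.5862] v=[-0.9456]
Step 3: x=[6.3788] v=[-1.3828]
Step 4: x=[6.1120] v=[-1.7786]
Step 5: x=[5.7939] v=[-2.1210]
Step 6: x=[5.4339] v=[-2.3998]
Step 7: x=[5.0429] v=[-2.6066]
Step 8: x=[4.6326] v=[-2.7352]
Step 9: x=[4.2153] v=[-2.7817]
Step 10: x=[3.8036] v=[-2.7448]
Step 11: x=[3.4098] v=[-2.6255]
Step 12: x=[3.0457] v=[-2.4275]
Step 13: x=[2.7222] v=[-2.1566]
Step 14: x=[2.4491] v=[-1.8210]
Step 15: x=[2.2345] v=[-1.4308]
Step 16: x=[2.0848] v=[-0.9977]
Step 17: x=[2.0046] v=[-0.5347]
Step 18: x=[1.9963] v=[-0.0556]
Step 19: x=[2.0601] v=[0.4251]
First v>=0 after going negative at step 19, time=2.8500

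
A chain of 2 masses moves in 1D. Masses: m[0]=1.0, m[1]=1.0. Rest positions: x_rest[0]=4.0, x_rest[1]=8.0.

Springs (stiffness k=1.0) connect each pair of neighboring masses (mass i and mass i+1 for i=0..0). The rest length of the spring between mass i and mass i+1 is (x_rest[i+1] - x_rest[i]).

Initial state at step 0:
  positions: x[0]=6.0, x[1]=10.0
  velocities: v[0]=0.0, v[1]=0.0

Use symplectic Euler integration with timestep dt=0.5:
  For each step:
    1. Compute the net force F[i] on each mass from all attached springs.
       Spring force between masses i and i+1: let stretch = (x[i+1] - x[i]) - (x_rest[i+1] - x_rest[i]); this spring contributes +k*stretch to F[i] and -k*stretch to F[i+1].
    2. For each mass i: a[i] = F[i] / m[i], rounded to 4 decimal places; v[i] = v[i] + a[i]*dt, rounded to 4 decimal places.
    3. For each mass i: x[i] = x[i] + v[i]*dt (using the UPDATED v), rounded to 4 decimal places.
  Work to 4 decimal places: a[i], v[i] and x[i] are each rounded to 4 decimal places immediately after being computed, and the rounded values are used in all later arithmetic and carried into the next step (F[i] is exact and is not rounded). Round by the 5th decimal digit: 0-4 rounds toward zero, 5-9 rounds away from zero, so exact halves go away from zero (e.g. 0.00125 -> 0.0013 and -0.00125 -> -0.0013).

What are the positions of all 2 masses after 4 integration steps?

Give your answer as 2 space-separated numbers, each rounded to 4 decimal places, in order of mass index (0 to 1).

Step 0: x=[6.0000 10.0000] v=[0.0000 0.0000]
Step 1: x=[6.0000 10.0000] v=[0.0000 0.0000]
Step 2: x=[6.0000 10.0000] v=[0.0000 0.0000]
Step 3: x=[6.0000 10.0000] v=[0.0000 0.0000]
Step 4: x=[6.0000 10.0000] v=[0.0000 0.0000]

Answer: 6.0000 10.0000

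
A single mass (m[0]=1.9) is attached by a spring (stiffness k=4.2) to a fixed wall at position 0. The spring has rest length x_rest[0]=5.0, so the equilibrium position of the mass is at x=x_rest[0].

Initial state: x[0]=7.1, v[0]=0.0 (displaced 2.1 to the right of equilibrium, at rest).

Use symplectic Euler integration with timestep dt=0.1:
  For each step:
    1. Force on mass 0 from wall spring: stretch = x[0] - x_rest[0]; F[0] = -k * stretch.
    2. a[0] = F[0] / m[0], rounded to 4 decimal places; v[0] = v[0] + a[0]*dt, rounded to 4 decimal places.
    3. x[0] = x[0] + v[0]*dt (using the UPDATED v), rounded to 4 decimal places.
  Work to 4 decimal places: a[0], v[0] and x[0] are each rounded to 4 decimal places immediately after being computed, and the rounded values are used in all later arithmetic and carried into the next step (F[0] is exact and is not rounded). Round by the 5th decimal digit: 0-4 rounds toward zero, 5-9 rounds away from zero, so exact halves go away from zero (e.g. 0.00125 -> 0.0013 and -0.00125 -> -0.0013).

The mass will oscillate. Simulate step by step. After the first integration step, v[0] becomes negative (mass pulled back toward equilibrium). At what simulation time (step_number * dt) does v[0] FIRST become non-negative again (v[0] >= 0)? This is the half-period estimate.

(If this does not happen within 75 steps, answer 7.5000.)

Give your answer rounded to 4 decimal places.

Answer: 2.2000

Derivation:
Step 0: x=[7.1000] v=[0.0000]
Step 1: x=[7.0536] v=[-0.4642]
Step 2: x=[6.9618] v=[-0.9182]
Step 3: x=[6.8266] v=[-1.3519]
Step 4: x=[6.6510] v=[-1.7557]
Step 5: x=[6.4389] v=[-2.1207]
Step 6: x=[6.1950] v=[-2.4388]
Step 7: x=[5.9247] v=[-2.7030]
Step 8: x=[5.6340] v=[-2.9074]
Step 9: x=[5.3292] v=[-3.0476]
Step 10: x=[5.0172] v=[-3.1204]
Step 11: x=[4.7048] v=[-3.1242]
Step 12: x=[4.3989] v=[-3.0590]
Step 13: x=[4.1063] v=[-2.9261]
Step 14: x=[3.8334] v=[-2.7286]
Step 15: x=[3.5863] v=[-2.4707]
Step 16: x=[3.3705] v=[-2.1582]
Step 17: x=[3.1907] v=[-1.7980]
Step 18: x=[3.0509] v=[-1.3981]
Step 19: x=[2.9542] v=[-0.9673]
Step 20: x=[2.9027] v=[-0.5151]
Step 21: x=[2.8976] v=[-0.0515]
Step 22: x=[2.9389] v=[0.4132]
First v>=0 after going negative at step 22, time=2.2000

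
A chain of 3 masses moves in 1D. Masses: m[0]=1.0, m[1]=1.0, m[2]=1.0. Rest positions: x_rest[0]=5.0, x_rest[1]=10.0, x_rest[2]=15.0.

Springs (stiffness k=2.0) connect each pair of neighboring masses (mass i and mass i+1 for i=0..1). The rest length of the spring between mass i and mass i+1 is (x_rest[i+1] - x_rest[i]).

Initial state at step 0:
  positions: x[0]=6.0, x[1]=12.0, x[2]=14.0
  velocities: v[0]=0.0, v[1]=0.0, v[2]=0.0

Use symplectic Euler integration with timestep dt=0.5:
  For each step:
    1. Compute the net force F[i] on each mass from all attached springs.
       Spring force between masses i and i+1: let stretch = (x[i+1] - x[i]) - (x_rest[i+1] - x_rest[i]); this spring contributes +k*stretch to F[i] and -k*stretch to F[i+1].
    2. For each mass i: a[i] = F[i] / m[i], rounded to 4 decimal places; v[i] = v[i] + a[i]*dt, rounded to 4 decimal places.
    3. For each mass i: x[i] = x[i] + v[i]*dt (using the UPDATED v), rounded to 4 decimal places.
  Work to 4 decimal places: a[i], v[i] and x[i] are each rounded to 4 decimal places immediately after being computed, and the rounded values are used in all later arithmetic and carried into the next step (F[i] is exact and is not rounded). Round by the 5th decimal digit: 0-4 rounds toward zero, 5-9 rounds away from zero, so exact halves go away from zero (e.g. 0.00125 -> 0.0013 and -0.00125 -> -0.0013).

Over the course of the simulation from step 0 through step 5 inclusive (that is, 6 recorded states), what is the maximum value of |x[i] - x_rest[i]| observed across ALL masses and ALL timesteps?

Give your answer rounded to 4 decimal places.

Step 0: x=[6.0000 12.0000 14.0000] v=[0.0000 0.0000 0.0000]
Step 1: x=[6.5000 10.0000 15.5000] v=[1.0000 -4.0000 3.0000]
Step 2: x=[6.2500 9.0000 16.7500] v=[-0.5000 -2.0000 2.5000]
Step 3: x=[4.8750 10.5000 16.6250] v=[-2.7500 3.0000 -0.2500]
Step 4: x=[3.8125 12.2500 15.9375] v=[-2.1250 3.5000 -1.3750]
Step 5: x=[4.4688 11.6250 15.9063] v=[1.3125 -1.2500 -0.0625]
Max displacement = 2.2500

Answer: 2.2500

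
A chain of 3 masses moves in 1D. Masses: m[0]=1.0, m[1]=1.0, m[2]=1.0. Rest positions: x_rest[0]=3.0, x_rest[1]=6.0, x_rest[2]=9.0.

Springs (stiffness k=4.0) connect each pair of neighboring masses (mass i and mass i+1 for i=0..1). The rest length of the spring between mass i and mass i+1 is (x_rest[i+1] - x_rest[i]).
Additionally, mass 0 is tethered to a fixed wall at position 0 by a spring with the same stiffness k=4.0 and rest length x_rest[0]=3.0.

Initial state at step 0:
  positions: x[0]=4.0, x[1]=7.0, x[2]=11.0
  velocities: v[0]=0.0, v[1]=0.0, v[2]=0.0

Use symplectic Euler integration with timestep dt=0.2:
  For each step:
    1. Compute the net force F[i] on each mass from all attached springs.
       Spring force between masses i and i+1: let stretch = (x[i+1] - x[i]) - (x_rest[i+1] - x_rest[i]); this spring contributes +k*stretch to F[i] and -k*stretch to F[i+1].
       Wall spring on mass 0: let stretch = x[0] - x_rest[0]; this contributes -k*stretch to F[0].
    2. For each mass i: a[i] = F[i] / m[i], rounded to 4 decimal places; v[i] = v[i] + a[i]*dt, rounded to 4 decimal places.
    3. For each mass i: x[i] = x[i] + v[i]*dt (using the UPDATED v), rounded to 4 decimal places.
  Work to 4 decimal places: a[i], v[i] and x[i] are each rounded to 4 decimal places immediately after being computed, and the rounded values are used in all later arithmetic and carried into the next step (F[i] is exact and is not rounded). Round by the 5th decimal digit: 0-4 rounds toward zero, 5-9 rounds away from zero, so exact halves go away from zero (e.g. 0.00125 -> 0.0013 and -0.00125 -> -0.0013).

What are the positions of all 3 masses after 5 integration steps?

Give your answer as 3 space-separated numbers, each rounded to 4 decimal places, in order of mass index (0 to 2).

Answer: 3.3244 7.0735 9.8095

Derivation:
Step 0: x=[4.0000 7.0000 11.0000] v=[0.0000 0.0000 0.0000]
Step 1: x=[3.8400 7.1600 10.8400] v=[-0.8000 0.8000 -0.8000]
Step 2: x=[3.5968 7.3776 10.5712] v=[-1.2160 1.0880 -1.3440]
Step 3: x=[3.3830 7.5012 10.2714] v=[-1.0688 0.6182 -1.4989]
Step 4: x=[3.2869 7.4092 10.0084] v=[-0.4806 -0.4602 -1.3151]
Step 5: x=[3.3244 7.0735 9.8095] v=[0.1877 -1.6787 -0.9945]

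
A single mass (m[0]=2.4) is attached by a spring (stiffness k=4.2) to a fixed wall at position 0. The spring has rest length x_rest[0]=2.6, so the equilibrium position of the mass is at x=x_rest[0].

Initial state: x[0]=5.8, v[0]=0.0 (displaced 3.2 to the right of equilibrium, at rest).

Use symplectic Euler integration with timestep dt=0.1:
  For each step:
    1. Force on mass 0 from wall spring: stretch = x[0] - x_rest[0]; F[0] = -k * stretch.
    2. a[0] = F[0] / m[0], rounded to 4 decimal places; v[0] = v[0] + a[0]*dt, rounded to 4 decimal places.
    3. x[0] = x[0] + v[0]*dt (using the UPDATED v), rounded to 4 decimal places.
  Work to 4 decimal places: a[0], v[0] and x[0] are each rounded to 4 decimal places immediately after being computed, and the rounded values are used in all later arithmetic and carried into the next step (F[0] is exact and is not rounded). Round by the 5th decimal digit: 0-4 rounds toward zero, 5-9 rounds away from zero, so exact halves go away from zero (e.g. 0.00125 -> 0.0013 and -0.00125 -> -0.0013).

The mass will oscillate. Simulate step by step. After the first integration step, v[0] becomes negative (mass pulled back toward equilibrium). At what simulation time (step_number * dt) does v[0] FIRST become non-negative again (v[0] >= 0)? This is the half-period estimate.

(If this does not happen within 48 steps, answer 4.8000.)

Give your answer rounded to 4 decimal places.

Answer: 2.4000

Derivation:
Step 0: x=[5.8000] v=[0.0000]
Step 1: x=[5.7440] v=[-0.5600]
Step 2: x=[5.6330] v=[-1.1102]
Step 3: x=[5.4689] v=[-1.6410]
Step 4: x=[5.2546] v=[-2.1431]
Step 5: x=[4.9938] v=[-2.6077]
Step 6: x=[4.6911] v=[-3.0266]
Step 7: x=[4.3519] v=[-3.3925]
Step 8: x=[3.9820] v=[-3.6991]
Step 9: x=[3.5879] v=[-3.9410]
Step 10: x=[3.1765] v=[-4.1139]
Step 11: x=[2.7550] v=[-4.2148]
Step 12: x=[2.3308] v=[-4.2419]
Step 13: x=[1.9113] v=[-4.1948]
Step 14: x=[1.5039] v=[-4.0743]
Step 15: x=[1.1157] v=[-3.8825]
Step 16: x=[0.7534] v=[-3.6228]
Step 17: x=[0.4234] v=[-3.2996]
Step 18: x=[0.1315] v=[-2.9187]
Step 19: x=[-0.1172] v=[-2.4867]
Step 20: x=[-0.3183] v=[-2.0112]
Step 21: x=[-0.4684] v=[-1.5005]
Step 22: x=[-0.5648] v=[-0.9635]
Step 23: x=[-0.6058] v=[-0.4097]
Step 24: x=[-0.5907] v=[0.1513]
First v>=0 after going negative at step 24, time=2.4000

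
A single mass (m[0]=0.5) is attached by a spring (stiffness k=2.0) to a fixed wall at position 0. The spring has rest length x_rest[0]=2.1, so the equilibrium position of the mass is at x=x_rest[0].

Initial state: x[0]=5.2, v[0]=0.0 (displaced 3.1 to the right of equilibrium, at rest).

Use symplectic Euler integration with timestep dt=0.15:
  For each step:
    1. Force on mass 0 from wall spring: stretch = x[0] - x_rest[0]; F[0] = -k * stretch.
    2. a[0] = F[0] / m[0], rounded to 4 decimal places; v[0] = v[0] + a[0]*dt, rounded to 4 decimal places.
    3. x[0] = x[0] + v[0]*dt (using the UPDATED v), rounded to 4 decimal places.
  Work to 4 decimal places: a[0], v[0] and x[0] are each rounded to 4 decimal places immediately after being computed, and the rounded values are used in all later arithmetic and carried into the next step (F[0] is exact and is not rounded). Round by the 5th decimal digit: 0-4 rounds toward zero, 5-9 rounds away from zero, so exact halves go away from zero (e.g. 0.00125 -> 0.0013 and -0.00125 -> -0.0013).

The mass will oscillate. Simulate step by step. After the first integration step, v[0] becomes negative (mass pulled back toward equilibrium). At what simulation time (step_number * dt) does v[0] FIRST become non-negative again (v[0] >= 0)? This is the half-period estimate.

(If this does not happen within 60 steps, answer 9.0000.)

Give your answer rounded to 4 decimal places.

Answer: 1.6500

Derivation:
Step 0: x=[5.2000] v=[0.0000]
Step 1: x=[4.9210] v=[-1.8600]
Step 2: x=[4.3881] v=[-3.5526]
Step 3: x=[3.6493] v=[-4.9255]
Step 4: x=[2.7710] v=[-5.8551]
Step 5: x=[1.8323] v=[-6.2577]
Step 6: x=[0.9177] v=[-6.0971]
Step 7: x=[0.1095] v=[-5.3877]
Step 8: x=[-0.5195] v=[-4.1934]
Step 9: x=[-0.9128] v=[-2.6217]
Step 10: x=[-1.0349] v=[-0.8140]
Step 11: x=[-0.8749] v=[1.0669]
First v>=0 after going negative at step 11, time=1.6500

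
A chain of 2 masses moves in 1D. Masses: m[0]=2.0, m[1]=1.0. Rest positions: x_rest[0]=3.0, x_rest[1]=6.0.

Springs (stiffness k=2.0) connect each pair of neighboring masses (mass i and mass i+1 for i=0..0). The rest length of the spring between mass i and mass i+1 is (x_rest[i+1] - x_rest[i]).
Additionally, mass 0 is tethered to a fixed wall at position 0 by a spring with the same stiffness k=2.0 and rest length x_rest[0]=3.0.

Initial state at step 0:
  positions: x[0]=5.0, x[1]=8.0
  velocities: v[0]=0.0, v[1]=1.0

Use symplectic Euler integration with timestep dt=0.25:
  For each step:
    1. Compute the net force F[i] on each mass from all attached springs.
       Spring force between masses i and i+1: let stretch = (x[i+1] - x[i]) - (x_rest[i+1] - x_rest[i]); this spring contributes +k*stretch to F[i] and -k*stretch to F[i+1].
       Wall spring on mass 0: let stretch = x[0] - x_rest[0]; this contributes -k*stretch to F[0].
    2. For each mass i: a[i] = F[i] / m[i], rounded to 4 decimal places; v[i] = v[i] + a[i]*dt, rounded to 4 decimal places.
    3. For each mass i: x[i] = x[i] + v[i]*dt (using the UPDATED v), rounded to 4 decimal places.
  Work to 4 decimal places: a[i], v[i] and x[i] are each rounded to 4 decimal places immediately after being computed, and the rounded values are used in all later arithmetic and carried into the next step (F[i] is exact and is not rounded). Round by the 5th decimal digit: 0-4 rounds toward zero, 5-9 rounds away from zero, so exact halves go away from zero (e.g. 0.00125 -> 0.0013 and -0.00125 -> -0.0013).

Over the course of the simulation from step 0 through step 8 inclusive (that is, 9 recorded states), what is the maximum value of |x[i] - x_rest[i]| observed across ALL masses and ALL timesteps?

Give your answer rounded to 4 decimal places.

Answer: 2.5566

Derivation:
Step 0: x=[5.0000 8.0000] v=[0.0000 1.0000]
Step 1: x=[4.8750 8.2500] v=[-0.5000 1.0000]
Step 2: x=[4.6563 8.4531] v=[-0.8750 0.8125]
Step 3: x=[4.3838 8.5566] v=[-1.0899 0.4141]
Step 4: x=[4.0981 8.5135] v=[-1.1427 -0.1723]
Step 5: x=[3.8323 8.2935] v=[-1.0634 -0.8800]
Step 6: x=[3.6058 7.8909] v=[-0.9062 -1.6106]
Step 7: x=[3.4217 7.3276] v=[-0.7364 -2.2532]
Step 8: x=[3.2679 6.6511] v=[-0.6154 -2.7062]
Max displacement = 2.5566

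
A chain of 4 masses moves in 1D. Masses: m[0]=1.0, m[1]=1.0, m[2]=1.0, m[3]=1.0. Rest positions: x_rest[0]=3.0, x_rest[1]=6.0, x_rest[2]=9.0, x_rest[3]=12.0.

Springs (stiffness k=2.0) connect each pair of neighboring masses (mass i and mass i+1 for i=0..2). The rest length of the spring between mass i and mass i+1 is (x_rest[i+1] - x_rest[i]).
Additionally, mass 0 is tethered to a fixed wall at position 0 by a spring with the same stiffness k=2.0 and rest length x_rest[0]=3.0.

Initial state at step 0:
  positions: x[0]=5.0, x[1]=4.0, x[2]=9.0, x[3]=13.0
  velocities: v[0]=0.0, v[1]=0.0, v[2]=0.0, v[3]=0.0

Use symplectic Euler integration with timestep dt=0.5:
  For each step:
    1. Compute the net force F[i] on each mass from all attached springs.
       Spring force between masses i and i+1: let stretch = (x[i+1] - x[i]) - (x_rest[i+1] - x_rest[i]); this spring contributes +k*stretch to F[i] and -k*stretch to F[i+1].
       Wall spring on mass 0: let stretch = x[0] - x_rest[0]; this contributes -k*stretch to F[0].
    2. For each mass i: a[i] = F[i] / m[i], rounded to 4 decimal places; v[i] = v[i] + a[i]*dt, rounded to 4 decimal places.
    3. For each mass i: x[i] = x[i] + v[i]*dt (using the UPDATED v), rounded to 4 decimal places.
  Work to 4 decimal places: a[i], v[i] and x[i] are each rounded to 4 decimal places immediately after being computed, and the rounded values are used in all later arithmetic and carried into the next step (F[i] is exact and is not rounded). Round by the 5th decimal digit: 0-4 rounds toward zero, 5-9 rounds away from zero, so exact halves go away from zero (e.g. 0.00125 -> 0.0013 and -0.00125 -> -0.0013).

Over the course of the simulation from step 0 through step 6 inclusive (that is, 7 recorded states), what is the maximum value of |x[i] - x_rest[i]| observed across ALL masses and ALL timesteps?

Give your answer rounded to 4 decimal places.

Answer: 2.5000

Derivation:
Step 0: x=[5.0000 4.0000 9.0000 13.0000] v=[0.0000 0.0000 0.0000 0.0000]
Step 1: x=[2.0000 7.0000 8.5000 12.5000] v=[-6.0000 6.0000 -1.0000 -1.0000]
Step 2: x=[0.5000 8.2500 9.2500 11.5000] v=[-3.0000 2.5000 1.5000 -2.0000]
Step 3: x=[2.6250 6.1250 10.6250 10.8750] v=[4.2500 -4.2500 2.7500 -1.2500]
Step 4: x=[5.1875 4.5000 9.8750 11.6250] v=[5.1250 -3.2500 -1.5000 1.5000]
Step 5: x=[4.8125 5.9063 7.3125 13.0000] v=[-0.7500 2.8125 -5.1250 2.7500]
Step 6: x=[2.5782 7.4688 6.8907 13.0313] v=[-4.4687 3.1249 -0.8437 0.0625]
Max displacement = 2.5000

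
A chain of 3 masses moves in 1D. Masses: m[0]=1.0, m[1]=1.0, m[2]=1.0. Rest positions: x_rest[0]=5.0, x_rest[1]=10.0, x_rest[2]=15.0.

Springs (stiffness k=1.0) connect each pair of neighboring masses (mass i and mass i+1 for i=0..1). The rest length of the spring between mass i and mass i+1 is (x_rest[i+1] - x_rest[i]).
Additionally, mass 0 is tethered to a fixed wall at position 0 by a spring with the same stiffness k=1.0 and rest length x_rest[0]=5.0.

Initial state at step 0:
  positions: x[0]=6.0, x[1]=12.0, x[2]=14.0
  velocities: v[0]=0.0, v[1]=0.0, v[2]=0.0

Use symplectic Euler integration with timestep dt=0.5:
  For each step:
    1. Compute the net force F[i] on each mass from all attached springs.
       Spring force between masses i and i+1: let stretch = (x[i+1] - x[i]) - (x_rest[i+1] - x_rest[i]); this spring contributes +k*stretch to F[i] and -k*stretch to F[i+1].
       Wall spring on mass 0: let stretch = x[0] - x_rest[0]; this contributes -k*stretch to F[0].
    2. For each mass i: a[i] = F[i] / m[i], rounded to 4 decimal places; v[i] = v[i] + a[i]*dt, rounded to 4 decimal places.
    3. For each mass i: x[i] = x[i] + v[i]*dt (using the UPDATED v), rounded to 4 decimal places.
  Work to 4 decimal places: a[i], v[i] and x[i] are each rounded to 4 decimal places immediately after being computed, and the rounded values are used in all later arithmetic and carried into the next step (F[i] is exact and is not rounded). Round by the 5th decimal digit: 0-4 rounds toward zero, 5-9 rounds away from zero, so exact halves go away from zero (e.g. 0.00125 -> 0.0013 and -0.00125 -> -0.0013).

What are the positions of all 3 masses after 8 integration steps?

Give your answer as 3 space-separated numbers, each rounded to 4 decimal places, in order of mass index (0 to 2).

Step 0: x=[6.0000 12.0000 14.0000] v=[0.0000 0.0000 0.0000]
Step 1: x=[6.0000 11.0000 14.7500] v=[0.0000 -2.0000 1.5000]
Step 2: x=[5.7500 9.6875 15.8125] v=[-0.5000 -2.6250 2.1250]
Step 3: x=[5.0469 8.9219 16.5938] v=[-1.4063 -1.5313 1.5625]
Step 4: x=[4.0508 9.1055 16.7071] v=[-1.9923 0.3672 0.2266]
Step 5: x=[3.3056 9.9259 16.1700] v=[-1.4904 1.6407 -1.0742]
Step 6: x=[3.3891 10.6522 15.3219] v=[0.1670 1.4526 -1.6963]
Step 7: x=[4.4411 10.7302 14.5563] v=[2.1040 0.1559 -1.5312]
Step 8: x=[5.9551 10.1924 14.0842] v=[3.0280 -1.0756 -0.9443]

Answer: 5.9551 10.1924 14.0842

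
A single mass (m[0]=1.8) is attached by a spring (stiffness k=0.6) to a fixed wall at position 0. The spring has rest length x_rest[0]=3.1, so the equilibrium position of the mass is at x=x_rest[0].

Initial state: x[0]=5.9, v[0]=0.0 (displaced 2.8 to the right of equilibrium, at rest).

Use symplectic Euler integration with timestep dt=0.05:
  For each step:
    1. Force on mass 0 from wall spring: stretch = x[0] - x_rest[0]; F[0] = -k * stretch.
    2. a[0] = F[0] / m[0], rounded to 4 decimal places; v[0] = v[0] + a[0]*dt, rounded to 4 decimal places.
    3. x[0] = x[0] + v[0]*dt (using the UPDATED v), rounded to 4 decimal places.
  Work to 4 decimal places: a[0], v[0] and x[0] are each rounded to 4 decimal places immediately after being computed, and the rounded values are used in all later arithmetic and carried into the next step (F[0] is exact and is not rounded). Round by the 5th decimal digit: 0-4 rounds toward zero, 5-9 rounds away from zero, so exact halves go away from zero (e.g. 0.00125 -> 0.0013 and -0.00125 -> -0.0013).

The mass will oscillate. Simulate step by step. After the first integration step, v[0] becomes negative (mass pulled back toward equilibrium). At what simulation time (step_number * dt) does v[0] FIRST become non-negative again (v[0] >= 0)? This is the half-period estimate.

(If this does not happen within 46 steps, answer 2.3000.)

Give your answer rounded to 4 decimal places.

Answer: 2.3000

Derivation:
Step 0: x=[5.9000] v=[0.0000]
Step 1: x=[5.8977] v=[-0.0467]
Step 2: x=[5.8930] v=[-0.0933]
Step 3: x=[5.8860] v=[-0.1399]
Step 4: x=[5.8767] v=[-0.1863]
Step 5: x=[5.8651] v=[-0.2326]
Step 6: x=[5.8512] v=[-0.2787]
Step 7: x=[5.8350] v=[-0.3246]
Step 8: x=[5.8165] v=[-0.3702]
Step 9: x=[5.7957] v=[-0.4155]
Step 10: x=[5.7727] v=[-0.4604]
Step 11: x=[5.7475] v=[-0.5049]
Step 12: x=[5.7201] v=[-0.5490]
Step 13: x=[5.6905] v=[-0.5927]
Step 14: x=[5.6587] v=[-0.6359]
Step 15: x=[5.6248] v=[-0.6785]
Step 16: x=[5.5888] v=[-0.7206]
Step 17: x=[5.5507] v=[-0.7621]
Step 18: x=[5.5106] v=[-0.8029]
Step 19: x=[5.4684] v=[-0.8431]
Step 20: x=[5.4243] v=[-0.8826]
Step 21: x=[5.3782] v=[-0.9213]
Step 22: x=[5.3302] v=[-0.9593]
Step 23: x=[5.2804] v=[-0.9965]
Step 24: x=[5.2288] v=[-1.0328]
Step 25: x=[5.1754] v=[-1.0683]
Step 26: x=[5.1203] v=[-1.1029]
Step 27: x=[5.0635] v=[-1.1366]
Step 28: x=[5.0050] v=[-1.1693]
Step 29: x=[4.9449] v=[-1.2011]
Step 30: x=[4.8833] v=[-1.2319]
Step 31: x=[4.8202] v=[-1.2616]
Step 32: x=[4.7557] v=[-1.2903]
Step 33: x=[4.6898] v=[-1.3179]
Step 34: x=[4.6226] v=[-1.3444]
Step 35: x=[4.5541] v=[-1.3698]
Step 36: x=[4.4844] v=[-1.3940]
Step 37: x=[4.4135] v=[-1.4171]
Step 38: x=[4.3416] v=[-1.4390]
Step 39: x=[4.2686] v=[-1.4597]
Step 40: x=[4.1946] v=[-1.4792]
Step 41: x=[4.1197] v=[-1.4974]
Step 42: x=[4.0440] v=[-1.5144]
Step 43: x=[3.9675] v=[-1.5301]
Step 44: x=[3.8903] v=[-1.5446]
Step 45: x=[3.8124] v=[-1.5578]
Step 46: x=[3.7339] v=[-1.5697]
v[0] did not become non-negative within 46 steps; using fallback time=2.3000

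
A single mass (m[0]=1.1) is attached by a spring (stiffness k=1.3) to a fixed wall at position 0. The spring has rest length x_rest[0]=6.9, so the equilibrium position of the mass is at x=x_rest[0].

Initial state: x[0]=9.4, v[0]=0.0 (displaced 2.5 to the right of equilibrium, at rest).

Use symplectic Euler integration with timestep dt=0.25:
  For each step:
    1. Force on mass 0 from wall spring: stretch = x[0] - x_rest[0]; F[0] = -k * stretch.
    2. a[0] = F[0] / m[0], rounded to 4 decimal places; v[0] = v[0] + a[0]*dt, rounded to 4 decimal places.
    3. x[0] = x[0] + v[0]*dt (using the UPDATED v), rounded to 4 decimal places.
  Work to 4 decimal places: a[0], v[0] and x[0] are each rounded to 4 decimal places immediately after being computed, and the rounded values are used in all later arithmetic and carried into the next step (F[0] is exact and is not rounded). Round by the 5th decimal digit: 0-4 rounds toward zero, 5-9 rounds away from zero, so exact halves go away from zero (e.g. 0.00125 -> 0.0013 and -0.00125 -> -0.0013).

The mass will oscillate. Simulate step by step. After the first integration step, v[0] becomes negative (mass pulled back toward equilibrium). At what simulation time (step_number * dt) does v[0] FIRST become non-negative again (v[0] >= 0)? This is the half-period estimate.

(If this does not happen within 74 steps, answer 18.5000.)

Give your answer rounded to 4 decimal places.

Step 0: x=[9.4000] v=[0.0000]
Step 1: x=[9.2154] v=[-0.7386]
Step 2: x=[8.8597] v=[-1.4227]
Step 3: x=[8.3593] v=[-2.0017]
Step 4: x=[7.7511] v=[-2.4329]
Step 5: x=[7.0800] v=[-2.6844]
Step 6: x=[6.3956] v=[-2.7376]
Step 7: x=[5.7485] v=[-2.5886]
Step 8: x=[5.1864] v=[-2.2484]
Step 9: x=[4.7509] v=[-1.7421]
Step 10: x=[4.4741] v=[-1.1072]
Step 11: x=[4.3765] v=[-0.3905]
Step 12: x=[4.4653] v=[0.3551]
First v>=0 after going negative at step 12, time=3.0000

Answer: 3.0000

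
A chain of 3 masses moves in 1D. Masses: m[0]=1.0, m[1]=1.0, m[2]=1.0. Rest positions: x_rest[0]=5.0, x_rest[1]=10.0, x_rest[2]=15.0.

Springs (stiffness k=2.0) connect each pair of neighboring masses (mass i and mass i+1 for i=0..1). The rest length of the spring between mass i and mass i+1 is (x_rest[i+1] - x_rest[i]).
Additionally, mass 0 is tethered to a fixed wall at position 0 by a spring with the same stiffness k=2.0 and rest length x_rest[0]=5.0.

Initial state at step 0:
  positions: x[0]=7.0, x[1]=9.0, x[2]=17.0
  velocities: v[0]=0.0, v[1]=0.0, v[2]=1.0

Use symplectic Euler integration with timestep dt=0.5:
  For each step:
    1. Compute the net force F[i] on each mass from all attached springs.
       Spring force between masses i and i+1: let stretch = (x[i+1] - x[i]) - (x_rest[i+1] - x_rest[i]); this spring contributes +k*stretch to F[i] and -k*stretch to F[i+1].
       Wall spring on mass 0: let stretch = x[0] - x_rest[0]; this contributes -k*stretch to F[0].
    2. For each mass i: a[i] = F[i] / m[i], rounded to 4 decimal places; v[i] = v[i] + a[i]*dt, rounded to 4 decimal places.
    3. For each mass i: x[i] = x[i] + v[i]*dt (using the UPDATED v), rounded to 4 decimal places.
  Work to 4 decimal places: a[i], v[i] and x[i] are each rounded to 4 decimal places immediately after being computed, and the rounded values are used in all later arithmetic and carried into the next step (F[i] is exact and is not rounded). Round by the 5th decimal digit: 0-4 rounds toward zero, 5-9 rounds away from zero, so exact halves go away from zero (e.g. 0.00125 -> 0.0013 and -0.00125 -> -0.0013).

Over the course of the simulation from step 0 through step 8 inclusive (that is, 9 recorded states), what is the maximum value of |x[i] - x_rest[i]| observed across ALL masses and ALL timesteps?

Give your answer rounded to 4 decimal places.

Answer: 3.2500

Derivation:
Step 0: x=[7.0000 9.0000 17.0000] v=[0.0000 0.0000 1.0000]
Step 1: x=[4.5000 12.0000 16.0000] v=[-5.0000 6.0000 -2.0000]
Step 2: x=[3.5000 13.2500 15.5000] v=[-2.0000 2.5000 -1.0000]
Step 3: x=[5.6250 10.7500 16.3750] v=[4.2500 -5.0000 1.7500]
Step 4: x=[7.5000 8.5000 16.9375] v=[3.7500 -4.5000 1.1250]
Step 5: x=[6.1250 9.9688 15.7813] v=[-2.7500 2.9375 -2.3125]
Step 6: x=[3.6094 12.4219 14.2188] v=[-5.0312 4.9062 -3.1250]
Step 7: x=[3.6954 11.3672 14.2579] v=[0.1719 -2.1094 0.0781]
Step 8: x=[5.7696 7.9220 15.3516] v=[4.1483 -6.8905 2.1874]
Max displacement = 3.2500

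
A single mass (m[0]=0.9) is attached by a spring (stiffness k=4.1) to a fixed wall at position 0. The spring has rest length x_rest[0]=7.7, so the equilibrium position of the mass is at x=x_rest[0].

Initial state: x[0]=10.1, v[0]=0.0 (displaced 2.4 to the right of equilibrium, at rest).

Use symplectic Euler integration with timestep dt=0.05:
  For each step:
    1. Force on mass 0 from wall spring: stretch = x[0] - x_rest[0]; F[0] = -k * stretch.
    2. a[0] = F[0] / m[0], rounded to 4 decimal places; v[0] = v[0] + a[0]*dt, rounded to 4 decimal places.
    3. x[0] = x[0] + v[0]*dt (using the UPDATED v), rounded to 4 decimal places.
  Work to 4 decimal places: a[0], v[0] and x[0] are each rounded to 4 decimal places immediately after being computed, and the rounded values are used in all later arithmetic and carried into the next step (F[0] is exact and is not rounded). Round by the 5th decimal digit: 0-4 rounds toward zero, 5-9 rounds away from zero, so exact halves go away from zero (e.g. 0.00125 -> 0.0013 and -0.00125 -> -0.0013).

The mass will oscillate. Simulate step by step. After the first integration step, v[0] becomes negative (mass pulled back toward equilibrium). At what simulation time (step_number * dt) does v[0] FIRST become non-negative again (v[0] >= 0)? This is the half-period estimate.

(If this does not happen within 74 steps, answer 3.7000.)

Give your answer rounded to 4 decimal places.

Answer: 1.5000

Derivation:
Step 0: x=[10.1000] v=[0.0000]
Step 1: x=[10.0727] v=[-0.5467]
Step 2: x=[10.0183] v=[-1.0872]
Step 3: x=[9.9375] v=[-1.6153]
Step 4: x=[9.8313] v=[-2.1250]
Step 5: x=[9.7008] v=[-2.6105]
Step 6: x=[9.5475] v=[-3.0662]
Step 7: x=[9.3732] v=[-3.4870]
Step 8: x=[9.1798] v=[-3.8681]
Step 9: x=[8.9695] v=[-4.2052]
Step 10: x=[8.7448] v=[-4.4944]
Step 11: x=[8.5082] v=[-4.7324]
Step 12: x=[8.2624] v=[-4.9165]
Step 13: x=[8.0102] v=[-5.0446]
Step 14: x=[7.7544] v=[-5.1153]
Step 15: x=[7.4980] v=[-5.1277]
Step 16: x=[7.2439] v=[-5.0817]
Step 17: x=[6.9950] v=[-4.9778]
Step 18: x=[6.7541] v=[-4.8172]
Step 19: x=[6.5240] v=[-4.6017]
Step 20: x=[6.3073] v=[-4.3338]
Step 21: x=[6.1065] v=[-4.0166]
Step 22: x=[5.9238] v=[-3.6536]
Step 23: x=[5.7614] v=[-3.2490]
Step 24: x=[5.6210] v=[-2.8074]
Step 25: x=[5.5043] v=[-2.3339]
Step 26: x=[5.4126] v=[-1.8338]
Step 27: x=[5.3470] v=[-1.3128]
Step 28: x=[5.3082] v=[-0.7768]
Step 29: x=[5.2966] v=[-0.2320]
Step 30: x=[5.3124] v=[0.3154]
First v>=0 after going negative at step 30, time=1.5000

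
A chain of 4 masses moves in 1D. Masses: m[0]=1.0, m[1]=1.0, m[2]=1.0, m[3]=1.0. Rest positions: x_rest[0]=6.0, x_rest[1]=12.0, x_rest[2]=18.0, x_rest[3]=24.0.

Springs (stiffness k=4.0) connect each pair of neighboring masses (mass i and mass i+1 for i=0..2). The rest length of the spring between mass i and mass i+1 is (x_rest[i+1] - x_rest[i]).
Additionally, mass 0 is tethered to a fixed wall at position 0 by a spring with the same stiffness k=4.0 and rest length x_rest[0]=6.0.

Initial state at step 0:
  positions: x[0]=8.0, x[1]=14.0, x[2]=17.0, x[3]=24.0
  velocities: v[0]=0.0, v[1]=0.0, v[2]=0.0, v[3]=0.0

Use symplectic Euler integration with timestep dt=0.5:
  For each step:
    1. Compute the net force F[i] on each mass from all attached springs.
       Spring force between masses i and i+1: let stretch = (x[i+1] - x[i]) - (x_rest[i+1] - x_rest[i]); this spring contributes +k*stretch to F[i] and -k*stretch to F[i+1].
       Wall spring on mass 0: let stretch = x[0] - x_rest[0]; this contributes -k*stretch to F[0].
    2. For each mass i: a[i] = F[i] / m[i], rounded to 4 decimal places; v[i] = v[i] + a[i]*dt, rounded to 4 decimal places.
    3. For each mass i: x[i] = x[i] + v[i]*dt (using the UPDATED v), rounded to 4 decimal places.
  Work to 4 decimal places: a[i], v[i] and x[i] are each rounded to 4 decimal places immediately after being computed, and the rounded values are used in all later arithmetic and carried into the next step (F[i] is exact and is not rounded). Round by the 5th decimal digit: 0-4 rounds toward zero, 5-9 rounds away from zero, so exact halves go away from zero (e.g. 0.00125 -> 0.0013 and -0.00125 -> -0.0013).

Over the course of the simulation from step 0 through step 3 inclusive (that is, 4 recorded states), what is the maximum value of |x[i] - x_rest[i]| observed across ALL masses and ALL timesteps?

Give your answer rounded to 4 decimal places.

Step 0: x=[8.0000 14.0000 17.0000 24.0000] v=[0.0000 0.0000 0.0000 0.0000]
Step 1: x=[6.0000 11.0000 21.0000 23.0000] v=[-4.0000 -6.0000 8.0000 -2.0000]
Step 2: x=[3.0000 13.0000 17.0000 26.0000] v=[-6.0000 4.0000 -8.0000 6.0000]
Step 3: x=[7.0000 9.0000 18.0000 26.0000] v=[8.0000 -8.0000 2.0000 0.0000]
Max displacement = 3.0000

Answer: 3.0000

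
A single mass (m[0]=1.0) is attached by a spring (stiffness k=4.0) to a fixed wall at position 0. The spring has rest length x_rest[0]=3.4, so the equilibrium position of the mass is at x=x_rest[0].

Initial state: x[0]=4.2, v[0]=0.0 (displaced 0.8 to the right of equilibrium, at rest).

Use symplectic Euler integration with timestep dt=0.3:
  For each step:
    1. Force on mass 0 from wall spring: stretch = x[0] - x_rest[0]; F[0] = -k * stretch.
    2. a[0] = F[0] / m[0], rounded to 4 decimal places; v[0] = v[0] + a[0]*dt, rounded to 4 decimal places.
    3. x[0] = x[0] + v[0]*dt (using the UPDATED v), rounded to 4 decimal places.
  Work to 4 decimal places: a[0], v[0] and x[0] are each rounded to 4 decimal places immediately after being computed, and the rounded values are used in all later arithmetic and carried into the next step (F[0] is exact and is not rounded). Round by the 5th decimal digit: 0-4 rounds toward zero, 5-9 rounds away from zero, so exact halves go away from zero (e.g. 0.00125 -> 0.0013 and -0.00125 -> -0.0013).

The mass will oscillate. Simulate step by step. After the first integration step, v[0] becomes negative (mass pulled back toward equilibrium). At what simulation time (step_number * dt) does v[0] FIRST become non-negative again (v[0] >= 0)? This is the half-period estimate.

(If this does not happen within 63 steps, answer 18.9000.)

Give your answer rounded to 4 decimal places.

Answer: 1.8000

Derivation:
Step 0: x=[4.2000] v=[0.0000]
Step 1: x=[3.9120] v=[-0.9600]
Step 2: x=[3.4397] v=[-1.5744]
Step 3: x=[2.9531] v=[-1.6220]
Step 4: x=[2.6274] v=[-1.0857]
Step 5: x=[2.5798] v=[-0.1586]
Step 6: x=[2.8275] v=[0.8256]
First v>=0 after going negative at step 6, time=1.8000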